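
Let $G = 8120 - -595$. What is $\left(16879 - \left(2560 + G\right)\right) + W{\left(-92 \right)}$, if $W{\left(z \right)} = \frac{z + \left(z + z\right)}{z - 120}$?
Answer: $\frac{297081}{53} \approx 5605.3$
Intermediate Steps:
$W{\left(z \right)} = \frac{3 z}{-120 + z}$ ($W{\left(z \right)} = \frac{z + 2 z}{-120 + z} = \frac{3 z}{-120 + z}$)
$G = 8715$ ($G = 8120 + 595 = 8715$)
$\left(16879 - \left(2560 + G\right)\right) + W{\left(-92 \right)} = \left(16879 - 11275\right) + 3 \left(-92\right) \frac{1}{-120 - 92} = \left(16879 - 11275\right) + 3 \left(-92\right) \frac{1}{-212} = \left(16879 - 11275\right) + 3 \left(-92\right) \left(- \frac{1}{212}\right) = 5604 + \frac{69}{53} = \frac{297081}{53}$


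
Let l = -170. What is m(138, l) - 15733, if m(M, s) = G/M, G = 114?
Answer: -361840/23 ≈ -15732.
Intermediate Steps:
m(M, s) = 114/M
m(138, l) - 15733 = 114/138 - 15733 = 114*(1/138) - 15733 = 19/23 - 15733 = -361840/23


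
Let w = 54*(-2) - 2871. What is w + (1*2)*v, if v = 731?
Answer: -1517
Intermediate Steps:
w = -2979 (w = -108 - 2871 = -2979)
w + (1*2)*v = -2979 + (1*2)*731 = -2979 + 2*731 = -2979 + 1462 = -1517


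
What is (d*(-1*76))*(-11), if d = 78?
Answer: 65208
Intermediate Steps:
(d*(-1*76))*(-11) = (78*(-1*76))*(-11) = (78*(-76))*(-11) = -5928*(-11) = 65208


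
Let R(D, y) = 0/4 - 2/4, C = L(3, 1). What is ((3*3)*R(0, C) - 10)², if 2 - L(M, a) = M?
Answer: 841/4 ≈ 210.25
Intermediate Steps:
L(M, a) = 2 - M
C = -1 (C = 2 - 1*3 = 2 - 3 = -1)
R(D, y) = -½ (R(D, y) = 0*(¼) - 2*¼ = 0 - ½ = -½)
((3*3)*R(0, C) - 10)² = ((3*3)*(-½) - 10)² = (9*(-½) - 10)² = (-9/2 - 10)² = (-29/2)² = 841/4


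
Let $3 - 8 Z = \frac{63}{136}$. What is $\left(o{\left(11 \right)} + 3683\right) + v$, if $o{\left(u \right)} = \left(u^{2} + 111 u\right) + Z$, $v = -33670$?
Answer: $- \frac{31165415}{1088} \approx -28645.0$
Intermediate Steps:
$Z = \frac{345}{1088}$ ($Z = \frac{3}{8} - \frac{63 \cdot \frac{1}{136}}{8} = \frac{3}{8} - \frac{63}{1088} = \frac{345}{1088} \approx 0.3171$)
$o{\left(u \right)} = \frac{345}{1088} + u^{2} + 111 u$ ($o{\left(u \right)} = \left(u^{2} + 111 u\right) + \frac{345}{1088} = \frac{345}{1088} + u^{2} + 111 u$)
$\left(o{\left(11 \right)} + 3683\right) + v = \left(\left(\frac{345}{1088} + 11^{2} + 111 \cdot 11\right) + 3683\right) - 33670 = \left(\left(\frac{345}{1088} + 121 + 1221\right) + 3683\right) - 33670 = \left(\frac{1460441}{1088} + 3683\right) - 33670 = \frac{5467545}{1088} - 33670 = - \frac{31165415}{1088}$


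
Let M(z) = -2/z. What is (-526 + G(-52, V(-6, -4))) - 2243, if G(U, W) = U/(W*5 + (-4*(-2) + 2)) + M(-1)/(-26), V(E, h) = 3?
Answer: -900626/325 ≈ -2771.2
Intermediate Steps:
G(U, W) = -1/13 + U/(10 + 5*W) (G(U, W) = U/(W*5 + (-4*(-2) + 2)) - 2/(-1)/(-26) = U/(5*W + (8 + 2)) - 2*(-1)*(-1/26) = U/(5*W + 10) + 2*(-1/26) = U/(10 + 5*W) - 1/13 = -1/13 + U/(10 + 5*W))
(-526 + G(-52, V(-6, -4))) - 2243 = (-526 + (-10 - 5*3 + 13*(-52))/(65*(2 + 3))) - 2243 = (-526 + (1/65)*(-10 - 15 - 676)/5) - 2243 = (-526 + (1/65)*(⅕)*(-701)) - 2243 = (-526 - 701/325) - 2243 = -171651/325 - 2243 = -900626/325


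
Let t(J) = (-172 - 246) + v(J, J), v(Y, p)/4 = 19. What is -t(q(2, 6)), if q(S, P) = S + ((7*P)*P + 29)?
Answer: 342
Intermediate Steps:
v(Y, p) = 76 (v(Y, p) = 4*19 = 76)
q(S, P) = 29 + S + 7*P² (q(S, P) = S + (7*P² + 29) = S + (29 + 7*P²) = 29 + S + 7*P²)
t(J) = -342 (t(J) = (-172 - 246) + 76 = -418 + 76 = -342)
-t(q(2, 6)) = -1*(-342) = 342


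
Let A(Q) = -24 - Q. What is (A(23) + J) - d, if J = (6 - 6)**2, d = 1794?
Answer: -1841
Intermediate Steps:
J = 0 (J = 0**2 = 0)
(A(23) + J) - d = ((-24 - 1*23) + 0) - 1*1794 = ((-24 - 23) + 0) - 1794 = (-47 + 0) - 1794 = -47 - 1794 = -1841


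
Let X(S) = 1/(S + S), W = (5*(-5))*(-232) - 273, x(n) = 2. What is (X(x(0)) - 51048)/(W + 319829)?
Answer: -204191/1301424 ≈ -0.15690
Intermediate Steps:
W = 5527 (W = -25*(-232) - 273 = 5800 - 273 = 5527)
X(S) = 1/(2*S)
(X(x(0)) - 51048)/(W + 319829) = ((½)/2 - 51048)/(5527 + 319829) = ((½)*(½) - 51048)/325356 = (¼ - 51048)*(1/325356) = -204191/4*1/325356 = -204191/1301424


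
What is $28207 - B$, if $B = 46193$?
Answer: $-17986$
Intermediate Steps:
$28207 - B = 28207 - 46193 = -17986$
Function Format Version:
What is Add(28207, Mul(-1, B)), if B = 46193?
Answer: -17986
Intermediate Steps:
Add(28207, Mul(-1, B)) = Add(28207, Mul(-1, 46193)) = Add(28207, -46193) = -17986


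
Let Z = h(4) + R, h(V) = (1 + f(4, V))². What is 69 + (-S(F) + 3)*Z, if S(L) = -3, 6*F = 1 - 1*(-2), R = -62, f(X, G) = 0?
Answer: -297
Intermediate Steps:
F = ½ (F = (1 - 1*(-2))/6 = (1 + 2)/6 = (⅙)*3 = ½ ≈ 0.50000)
h(V) = 1 (h(V) = (1 + 0)² = 1² = 1)
Z = -61 (Z = 1 - 62 = -61)
69 + (-S(F) + 3)*Z = 69 + (-1*(-3) + 3)*(-61) = 69 + (3 + 3)*(-61) = 69 + 6*(-61) = 69 - 366 = -297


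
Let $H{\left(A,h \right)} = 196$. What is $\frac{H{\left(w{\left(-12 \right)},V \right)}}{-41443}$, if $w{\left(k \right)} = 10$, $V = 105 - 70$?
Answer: $- \frac{196}{41443} \approx -0.0047294$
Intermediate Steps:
$V = 35$
$\frac{H{\left(w{\left(-12 \right)},V \right)}}{-41443} = \frac{196}{-41443} = 196 \left(- \frac{1}{41443}\right) = - \frac{196}{41443}$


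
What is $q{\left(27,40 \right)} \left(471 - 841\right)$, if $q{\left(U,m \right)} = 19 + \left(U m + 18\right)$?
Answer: $-413290$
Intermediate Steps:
$q{\left(U,m \right)} = 37 + U m$ ($q{\left(U,m \right)} = 19 + \left(18 + U m\right) = 37 + U m$)
$q{\left(27,40 \right)} \left(471 - 841\right) = \left(37 + 27 \cdot 40\right) \left(471 - 841\right) = \left(37 + 1080\right) \left(-370\right) = 1117 \left(-370\right) = -413290$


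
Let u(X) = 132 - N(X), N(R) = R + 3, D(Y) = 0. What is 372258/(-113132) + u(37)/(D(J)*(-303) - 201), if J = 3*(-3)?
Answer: -42616001/11369766 ≈ -3.7482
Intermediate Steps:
J = -9
N(R) = 3 + R
u(X) = 129 - X (u(X) = 132 - (3 + X) = 132 + (-3 - X) = 129 - X)
372258/(-113132) + u(37)/(D(J)*(-303) - 201) = 372258/(-113132) + (129 - 1*37)/(0*(-303) - 201) = 372258*(-1/113132) + (129 - 37)/(0 - 201) = -186129/56566 + 92/(-201) = -186129/56566 + 92*(-1/201) = -186129/56566 - 92/201 = -42616001/11369766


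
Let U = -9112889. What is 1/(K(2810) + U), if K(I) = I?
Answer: -1/9110079 ≈ -1.0977e-7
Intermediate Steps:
1/(K(2810) + U) = 1/(2810 - 9112889) = 1/(-9110079) = -1/9110079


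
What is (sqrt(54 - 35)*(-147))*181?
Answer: -26607*sqrt(19) ≈ -1.1598e+5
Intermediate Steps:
(sqrt(54 - 35)*(-147))*181 = (sqrt(19)*(-147))*181 = -147*sqrt(19)*181 = -26607*sqrt(19)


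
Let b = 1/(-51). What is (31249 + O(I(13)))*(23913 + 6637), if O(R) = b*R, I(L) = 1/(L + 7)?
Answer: 97375005845/102 ≈ 9.5466e+8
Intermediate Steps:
I(L) = 1/(7 + L)
b = -1/51 ≈ -0.019608
O(R) = -R/51
(31249 + O(I(13)))*(23913 + 6637) = (31249 - 1/(51*(7 + 13)))*(23913 + 6637) = (31249 - 1/51/20)*30550 = (31249 - 1/51*1/20)*30550 = (31249 - 1/1020)*30550 = (31873979/1020)*30550 = 97375005845/102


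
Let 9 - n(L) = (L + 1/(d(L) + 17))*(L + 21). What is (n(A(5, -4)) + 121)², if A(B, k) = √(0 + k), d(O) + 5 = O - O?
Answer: 2262533/144 - 133837*I/12 ≈ 15712.0 - 11153.0*I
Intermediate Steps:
d(O) = -5 (d(O) = -5 + (O - O) = -5 + 0 = -5)
A(B, k) = √k
n(L) = 9 - (21 + L)*(1/12 + L) (n(L) = 9 - (L + 1/(-5 + 17))*(L + 21) = 9 - (L + 1/12)*(21 + L) = 9 - (1/12 + L)*(21 + L) = 9 - (21 + L)*(1/12 + L))
(n(A(5, -4)) + 121)² = ((29/4 - (√(-4))² - 253*I/6) + 121)² = ((29/4 - (2*I)² - 253*I/6) + 121)² = ((29/4 - 1*(-4) - 253*I/6) + 121)² = ((29/4 + 4 - 253*I/6) + 121)² = ((45/4 - 253*I/6) + 121)² = (529/4 - 253*I/6)²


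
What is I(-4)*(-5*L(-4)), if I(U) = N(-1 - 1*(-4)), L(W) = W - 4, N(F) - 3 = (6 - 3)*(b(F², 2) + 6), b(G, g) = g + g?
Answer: 1320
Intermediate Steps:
b(G, g) = 2*g
N(F) = 33 (N(F) = 3 + (6 - 3)*(2*2 + 6) = 3 + 3*(4 + 6) = 3 + 3*10 = 3 + 30 = 33)
L(W) = -4 + W
I(U) = 33
I(-4)*(-5*L(-4)) = 33*(-5*(-4 - 4)) = 33*(-5*(-8)) = 33*40 = 1320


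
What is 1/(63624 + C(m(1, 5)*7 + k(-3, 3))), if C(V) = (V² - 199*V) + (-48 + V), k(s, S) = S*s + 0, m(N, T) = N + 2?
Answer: 1/61344 ≈ 1.6302e-5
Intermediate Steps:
m(N, T) = 2 + N
k(s, S) = S*s
C(V) = -48 + V² - 198*V
1/(63624 + C(m(1, 5)*7 + k(-3, 3))) = 1/(63624 + (-48 + ((2 + 1)*7 + 3*(-3))² - 198*((2 + 1)*7 + 3*(-3)))) = 1/(63624 + (-48 + (3*7 - 9)² - 198*(3*7 - 9))) = 1/(63624 + (-48 + (21 - 9)² - 198*(21 - 9))) = 1/(63624 + (-48 + 12² - 198*12)) = 1/(63624 + (-48 + 144 - 2376)) = 1/(63624 - 2280) = 1/61344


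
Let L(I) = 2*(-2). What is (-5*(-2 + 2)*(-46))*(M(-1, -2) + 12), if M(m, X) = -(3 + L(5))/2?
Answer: 0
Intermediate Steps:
L(I) = -4
M(m, X) = 1/2 (M(m, X) = -(3 - 4)/2 = -1*(-1)*(1/2) = 1*(1/2) = 1/2)
(-5*(-2 + 2)*(-46))*(M(-1, -2) + 12) = (-5*(-2 + 2)*(-46))*(1/2 + 12) = (-5*0*(-46))*(25/2) = (0*(-46))*(25/2) = 0*(25/2) = 0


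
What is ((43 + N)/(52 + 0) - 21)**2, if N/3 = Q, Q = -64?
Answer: 1540081/2704 ≈ 569.56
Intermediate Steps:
N = -192 (N = 3*(-64) = -192)
((43 + N)/(52 + 0) - 21)**2 = ((43 - 192)/(52 + 0) - 21)**2 = (-149/52 - 21)**2 = (-1241/52)**2 = 1540081/2704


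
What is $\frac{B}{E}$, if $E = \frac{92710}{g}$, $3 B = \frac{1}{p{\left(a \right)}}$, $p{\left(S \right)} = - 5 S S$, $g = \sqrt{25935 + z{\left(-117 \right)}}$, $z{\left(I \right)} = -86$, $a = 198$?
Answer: $- \frac{\sqrt{25849}}{54519042600} \approx -2.949 \cdot 10^{-9}$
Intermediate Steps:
$g = \sqrt{25849}$ ($g = \sqrt{25935 - 86} = \sqrt{25849} \approx 160.78$)
$p{\left(S \right)} = - 5 S^{2}$
$B = - \frac{1}{588060}$ ($B = \frac{1}{3 \left(- 5 \cdot 198^{2}\right)} = \frac{1}{3 \left(\left(-5\right) 39204\right)} = \frac{1}{3 \left(-196020\right)} = \frac{1}{3} \left(- \frac{1}{196020}\right) = - \frac{1}{588060} \approx -1.7005 \cdot 10^{-6}$)
$E = \frac{92710 \sqrt{25849}}{25849}$ ($E = \frac{92710}{\sqrt{25849}} = 92710 \frac{\sqrt{25849}}{25849} = \frac{92710 \sqrt{25849}}{25849} \approx 576.64$)
$\frac{B}{E} = - \frac{1}{588060 \frac{92710 \sqrt{25849}}{25849}} = - \frac{\frac{1}{92710} \sqrt{25849}}{588060} = - \frac{\sqrt{25849}}{54519042600}$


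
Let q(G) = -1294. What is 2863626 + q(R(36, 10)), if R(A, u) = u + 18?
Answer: 2862332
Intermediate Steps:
R(A, u) = 18 + u
2863626 + q(R(36, 10)) = 2863626 - 1294 = 2862332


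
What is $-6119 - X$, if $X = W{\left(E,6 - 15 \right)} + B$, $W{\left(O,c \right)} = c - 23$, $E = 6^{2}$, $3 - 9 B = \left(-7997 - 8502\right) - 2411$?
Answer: $- \frac{73696}{9} \approx -8188.4$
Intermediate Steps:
$B = \frac{18913}{9}$ ($B = \frac{1}{3} - \frac{\left(-7997 - 8502\right) - 2411}{9} = \frac{1}{3} - \frac{-16499 - 2411}{9} = \frac{1}{3} - - \frac{18910}{9} = \frac{1}{3} + \frac{18910}{9} = \frac{18913}{9} \approx 2101.4$)
$E = 36$
$W{\left(O,c \right)} = -23 + c$
$X = \frac{18625}{9}$ ($X = \left(-23 + \left(6 - 15\right)\right) + \frac{18913}{9} = \left(-23 - 9\right) + \frac{18913}{9} = -32 + \frac{18913}{9} = \frac{18625}{9} \approx 2069.4$)
$-6119 - X = -6119 - \frac{18625}{9} = - \frac{73696}{9}$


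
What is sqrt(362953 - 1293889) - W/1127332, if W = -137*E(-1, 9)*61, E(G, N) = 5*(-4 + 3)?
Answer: -41785/1127332 + 2*I*sqrt(232734) ≈ -0.037065 + 964.85*I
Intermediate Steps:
E(G, N) = -5 (E(G, N) = 5*(-1) = -5)
W = 41785 (W = -137*(-5)*61 = 685*61 = 41785)
sqrt(362953 - 1293889) - W/1127332 = sqrt(362953 - 1293889) - 41785/1127332 = sqrt(-930936) - 41785/1127332 = 2*I*sqrt(232734) - 1*41785/1127332 = 2*I*sqrt(232734) - 41785/1127332 = -41785/1127332 + 2*I*sqrt(232734)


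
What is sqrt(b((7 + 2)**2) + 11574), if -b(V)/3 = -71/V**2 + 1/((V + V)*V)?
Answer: sqrt(33749878)/54 ≈ 107.58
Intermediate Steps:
b(V) = 423/(2*V**2) (b(V) = -3*(-71/V**2 + 1/((V + V)*V)) = -3*(-71/V**2 + 1/(((2*V))*V)) = -3*(-71/V**2 + (1/(2*V))/V) = -3*(-71/V**2 + 1/(2*V**2)) = -(-423)/(2*V**2) = 423/(2*V**2))
sqrt(b((7 + 2)**2) + 11574) = sqrt(423/(2*((7 + 2)**2)**2) + 11574) = sqrt(423/(2*(9**2)**2) + 11574) = sqrt((423/2)/81**2 + 11574) = sqrt((423/2)*(1/6561) + 11574) = sqrt(47/1458 + 11574) = sqrt(16874939/1458) = sqrt(33749878)/54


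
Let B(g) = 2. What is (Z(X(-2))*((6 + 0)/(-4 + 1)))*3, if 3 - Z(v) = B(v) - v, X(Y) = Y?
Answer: 6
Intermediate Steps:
Z(v) = 1 + v (Z(v) = 3 - (2 - v) = 3 + (-2 + v) = 1 + v)
(Z(X(-2))*((6 + 0)/(-4 + 1)))*3 = ((1 - 2)*((6 + 0)/(-4 + 1)))*3 = -6/(-3)*3 = -6*(-1)/3*3 = -1*(-2)*3 = 2*3 = 6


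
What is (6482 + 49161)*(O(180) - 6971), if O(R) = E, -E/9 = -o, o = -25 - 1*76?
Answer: -438466840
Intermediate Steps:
o = -101 (o = -25 - 76 = -101)
E = -909 (E = -(-9)*(-101) = -9*101 = -909)
O(R) = -909
(6482 + 49161)*(O(180) - 6971) = (6482 + 49161)*(-909 - 6971) = 55643*(-7880) = -438466840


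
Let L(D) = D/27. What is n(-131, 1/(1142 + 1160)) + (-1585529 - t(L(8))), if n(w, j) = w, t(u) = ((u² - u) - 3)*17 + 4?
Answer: -1155909293/729 ≈ -1.5856e+6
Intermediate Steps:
L(D) = D/27 (L(D) = D*(1/27) = D/27)
t(u) = -47 - 17*u + 17*u² (t(u) = (-3 + u² - u)*17 + 4 = (-51 - 17*u + 17*u²) + 4 = -47 - 17*u + 17*u²)
n(-131, 1/(1142 + 1160)) + (-1585529 - t(L(8))) = -131 + (-1585529 - (-47 - 17*8/27 + 17*((1/27)*8)²)) = -131 + (-1585529 - (-47 - 17*8/27 + 17*(8/27)²)) = -131 + (-1585529 - (-47 - 136/27 + 17*(64/729))) = -131 + (-1585529 - (-47 - 136/27 + 1088/729)) = -131 + (-1585529 - 1*(-36847/729)) = -131 + (-1585529 + 36847/729) = -131 - 1155813794/729 = -1155909293/729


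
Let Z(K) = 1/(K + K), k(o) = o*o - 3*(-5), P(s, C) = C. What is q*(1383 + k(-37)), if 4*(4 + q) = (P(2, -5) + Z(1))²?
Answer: 47039/16 ≈ 2939.9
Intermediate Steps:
k(o) = 15 + o² (k(o) = o² + 15 = 15 + o²)
Z(K) = 1/(2*K)
q = 17/16 (q = -4 + (-5 + (½)/1)²/4 = -4 + (-5 + (½)*1)²/4 = -4 + (-5 + ½)²/4 = -4 + (-9/2)²/4 = -4 + (¼)*(81/4) = -4 + 81/16 = 17/16 ≈ 1.0625)
q*(1383 + k(-37)) = 17*(1383 + (15 + (-37)²))/16 = 17*(1383 + (15 + 1369))/16 = 17*(1383 + 1384)/16 = (17/16)*2767 = 47039/16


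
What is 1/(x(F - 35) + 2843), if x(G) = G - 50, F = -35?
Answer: 1/2723 ≈ 0.00036724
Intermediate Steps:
x(G) = -50 + G
1/(x(F - 35) + 2843) = 1/((-50 + (-35 - 35)) + 2843) = 1/((-50 - 70) + 2843) = 1/(-120 + 2843) = 1/2723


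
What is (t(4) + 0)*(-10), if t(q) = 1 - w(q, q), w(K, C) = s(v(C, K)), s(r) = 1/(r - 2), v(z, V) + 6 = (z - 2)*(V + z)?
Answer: -35/4 ≈ -8.7500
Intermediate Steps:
v(z, V) = -6 + (-2 + z)*(V + z) (v(z, V) = -6 + (z - 2)*(V + z) = -6 + (-2 + z)*(V + z))
s(r) = 1/(-2 + r)
w(K, C) = 1/(-8 + C**2 - 2*C - 2*K + C*K) (w(K, C) = 1/(-2 + (-6 + C**2 - 2*K - 2*C + K*C)) = 1/(-2 + (-6 + C**2 - 2*K - 2*C + C*K)) = 1/(-2 + (-6 + C**2 - 2*C - 2*K + C*K)) = 1/(-8 + C**2 - 2*C - 2*K + C*K))
t(q) = 1 - 1/(-8 - 4*q + 2*q**2) (t(q) = 1 - 1/(-8 + q**2 - 2*q - 2*q + q*q) = 1 - 1/(-8 + q**2 - 2*q - 2*q + q**2) = 1 - 1/(-8 - 4*q + 2*q**2))
(t(4) + 0)*(-10) = ((-9/2 + 4**2 - 2*4)/(-4 + 4**2 - 2*4) + 0)*(-10) = ((-9/2 + 16 - 8)/(-4 + 16 - 8) + 0)*(-10) = ((7/2)/4 + 0)*(-10) = ((1/4)*(7/2) + 0)*(-10) = (7/8 + 0)*(-10) = (7/8)*(-10) = -35/4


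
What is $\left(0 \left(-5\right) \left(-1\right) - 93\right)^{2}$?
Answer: $8649$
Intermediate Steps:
$\left(0 \left(-5\right) \left(-1\right) - 93\right)^{2} = \left(0 \left(-1\right) - 93\right)^{2} = \left(0 - 93\right)^{2} = \left(-93\right)^{2} = 8649$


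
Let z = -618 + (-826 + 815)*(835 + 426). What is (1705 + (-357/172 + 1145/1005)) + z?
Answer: -442000817/34572 ≈ -12785.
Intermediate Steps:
z = -14489 (z = -618 - 11*1261 = -618 - 13871 = -14489)
(1705 + (-357/172 + 1145/1005)) + z = (1705 + (-357/172 + 1145/1005)) - 14489 = (1705 + (-357*1/172 + 1145*(1/1005))) - 14489 = (1705 + (-357/172 + 229/201)) - 14489 = (1705 - 32369/34572) - 14489 = 58912891/34572 - 14489 = -442000817/34572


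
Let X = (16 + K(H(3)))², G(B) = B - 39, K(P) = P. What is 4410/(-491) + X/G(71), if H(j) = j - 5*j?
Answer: -8329/982 ≈ -8.4817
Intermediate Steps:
H(j) = -4*j
G(B) = -39 + B
X = 16 (X = (16 - 4*3)² = (16 - 12)² = 4² = 16)
4410/(-491) + X/G(71) = 4410/(-491) + 16/(-39 + 71) = 4410*(-1/491) + 16/32 = -4410/491 + 16*(1/32) = -4410/491 + ½ = -8329/982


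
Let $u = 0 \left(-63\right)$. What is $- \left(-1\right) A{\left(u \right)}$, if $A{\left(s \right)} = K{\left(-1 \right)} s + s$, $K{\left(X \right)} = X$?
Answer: $0$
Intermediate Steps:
$u = 0$
$A{\left(s \right)} = 0$ ($A{\left(s \right)} = - s + s = 0$)
$- \left(-1\right) A{\left(u \right)} = - \left(-1\right) 0 = \left(-1\right) 0 = 0$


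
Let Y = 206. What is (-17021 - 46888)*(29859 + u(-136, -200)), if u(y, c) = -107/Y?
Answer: -393094480923/206 ≈ -1.9082e+9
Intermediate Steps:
u(y, c) = -107/206
(-17021 - 46888)*(29859 + u(-136, -200)) = (-17021 - 46888)*(29859 - 107/206) = -63909*6150847/206 = -393094480923/206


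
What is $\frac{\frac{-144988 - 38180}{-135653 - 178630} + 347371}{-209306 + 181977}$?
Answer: $- \frac{36390994387}{2863013369} \approx -12.711$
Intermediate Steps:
$\frac{\frac{-144988 - 38180}{-135653 - 178630} + 347371}{-209306 + 181977} = \frac{- \frac{183168}{-314283} + 347371}{-27329} = \left(\left(-183168\right) \left(- \frac{1}{314283}\right) + 347371\right) \left(- \frac{1}{27329}\right) = \left(\frac{61056}{104761} + 347371\right) \left(- \frac{1}{27329}\right) = \frac{36390994387}{104761} \left(- \frac{1}{27329}\right) = - \frac{36390994387}{2863013369}$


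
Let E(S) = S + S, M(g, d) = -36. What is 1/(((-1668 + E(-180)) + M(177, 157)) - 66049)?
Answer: -1/68113 ≈ -1.4681e-5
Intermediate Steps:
E(S) = 2*S
1/(((-1668 + E(-180)) + M(177, 157)) - 66049) = 1/(((-1668 + 2*(-180)) - 36) - 66049) = 1/(((-1668 - 360) - 36) - 66049) = 1/((-2028 - 36) - 66049) = 1/(-2064 - 66049) = 1/(-68113) = -1/68113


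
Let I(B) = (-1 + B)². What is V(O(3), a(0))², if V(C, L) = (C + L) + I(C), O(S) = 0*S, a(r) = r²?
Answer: 1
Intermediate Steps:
O(S) = 0
V(C, L) = C + L + (-1 + C)² (V(C, L) = (C + L) + (-1 + C)² = C + L + (-1 + C)²)
V(O(3), a(0))² = (0 + 0² + (-1 + 0)²)² = (0 + 0 + (-1)²)² = (0 + 0 + 1)² = 1² = 1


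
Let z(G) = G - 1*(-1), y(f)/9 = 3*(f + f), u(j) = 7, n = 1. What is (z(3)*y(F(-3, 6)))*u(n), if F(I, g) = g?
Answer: 9072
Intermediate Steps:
y(f) = 54*f (y(f) = 9*(3*(f + f)) = 9*(3*(2*f)) = 9*(6*f) = 54*f)
z(G) = 1 + G (z(G) = G + 1 = 1 + G)
(z(3)*y(F(-3, 6)))*u(n) = ((1 + 3)*(54*6))*7 = (4*324)*7 = 1296*7 = 9072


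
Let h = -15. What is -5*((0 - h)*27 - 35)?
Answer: -1850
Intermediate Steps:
-5*((0 - h)*27 - 35) = -5*((0 - 1*(-15))*27 - 35) = -5*((0 + 15)*27 - 35) = -5*(15*27 - 35) = -5*(405 - 35) = -5*370 = -1850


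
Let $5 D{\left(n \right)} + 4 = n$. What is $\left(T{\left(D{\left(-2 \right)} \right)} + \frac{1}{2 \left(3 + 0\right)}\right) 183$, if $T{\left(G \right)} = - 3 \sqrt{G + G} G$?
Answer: $\frac{61}{2} + \frac{6588 i \sqrt{15}}{25} \approx 30.5 + 1020.6 i$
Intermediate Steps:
$D{\left(n \right)} = - \frac{4}{5} + \frac{n}{5}$
$T{\left(G \right)} = - 3 \sqrt{2} G^{\frac{3}{2}}$ ($T{\left(G \right)} = - 3 \sqrt{2 G} G = - 3 \sqrt{2} \sqrt{G} G = - 3 \sqrt{2} G^{\frac{3}{2}}$)
$\left(T{\left(D{\left(-2 \right)} \right)} + \frac{1}{2 \left(3 + 0\right)}\right) 183 = \left(- 3 \sqrt{2} \left(- \frac{4}{5} + \frac{1}{5} \left(-2\right)\right)^{\frac{3}{2}} + \frac{1}{2 \left(3 + 0\right)}\right) 183 = \left(- 3 \sqrt{2} \left(- \frac{4}{5} - \frac{2}{5}\right)^{\frac{3}{2}} + \frac{1}{2 \cdot 3}\right) 183 = \left(- 3 \sqrt{2} \left(- \frac{6}{5}\right)^{\frac{3}{2}} + \frac{1}{6}\right) 183 = \left(- 3 \sqrt{2} \left(- \frac{6 i \sqrt{30}}{25}\right) + \frac{1}{6}\right) 183 = \left(\frac{36 i \sqrt{15}}{25} + \frac{1}{6}\right) 183 = \left(\frac{1}{6} + \frac{36 i \sqrt{15}}{25}\right) 183 = \frac{61}{2} + \frac{6588 i \sqrt{15}}{25}$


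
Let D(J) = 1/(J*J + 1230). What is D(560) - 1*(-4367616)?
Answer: 1375056545281/314830 ≈ 4.3676e+6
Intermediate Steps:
D(J) = 1/(1230 + J²) (D(J) = 1/(J² + 1230) = 1/(1230 + J²))
D(560) - 1*(-4367616) = 1/(1230 + 560²) - 1*(-4367616) = 1/(1230 + 313600) + 4367616 = 1/314830 + 4367616 = 1375056545281/314830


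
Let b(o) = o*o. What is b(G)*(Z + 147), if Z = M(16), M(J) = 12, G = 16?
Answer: 40704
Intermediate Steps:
Z = 12
b(o) = o²
b(G)*(Z + 147) = 16²*(12 + 147) = 256*159 = 40704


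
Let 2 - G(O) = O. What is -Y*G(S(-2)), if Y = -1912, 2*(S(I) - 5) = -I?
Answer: -7648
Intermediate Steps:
S(I) = 5 - I/2 (S(I) = 5 + (-I)/2 = 5 - I/2)
G(O) = 2 - O
-Y*G(S(-2)) = -(-1912)*(2 - (5 - ½*(-2))) = -(-1912)*(2 - (5 + 1)) = -(-1912)*(2 - 1*6) = -(-1912)*(2 - 6) = -(-1912)*(-4) = -1*7648 = -7648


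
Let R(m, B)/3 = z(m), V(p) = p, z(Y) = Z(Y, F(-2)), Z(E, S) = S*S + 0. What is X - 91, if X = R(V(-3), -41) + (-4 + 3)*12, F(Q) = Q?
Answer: -91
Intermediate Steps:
Z(E, S) = S² (Z(E, S) = S² + 0 = S²)
z(Y) = 4 (z(Y) = (-2)² = 4)
R(m, B) = 12 (R(m, B) = 3*4 = 12)
X = 0 (X = 12 + (-4 + 3)*12 = 12 - 1*12 = 12 - 12 = 0)
X - 91 = 0 - 91 = -91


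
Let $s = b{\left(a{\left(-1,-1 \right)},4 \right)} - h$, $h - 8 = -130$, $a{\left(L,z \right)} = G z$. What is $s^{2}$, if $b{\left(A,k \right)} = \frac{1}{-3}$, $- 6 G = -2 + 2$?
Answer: $\frac{133225}{9} \approx 14803.0$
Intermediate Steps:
$G = 0$ ($G = - \frac{-2 + 2}{6} = \left(- \frac{1}{6}\right) 0 = 0$)
$a{\left(L,z \right)} = 0$ ($a{\left(L,z \right)} = 0 z = 0$)
$h = -122$ ($h = 8 - 130 = -122$)
$b{\left(A,k \right)} = - \frac{1}{3}$
$s = \frac{365}{3}$ ($s = - \frac{1}{3} - -122 = - \frac{1}{3} + 122 = \frac{365}{3} \approx 121.67$)
$s^{2} = \left(\frac{365}{3}\right)^{2} = \frac{133225}{9}$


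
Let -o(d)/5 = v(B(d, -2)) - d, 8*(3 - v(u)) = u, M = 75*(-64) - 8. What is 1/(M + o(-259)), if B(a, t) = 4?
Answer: -2/12231 ≈ -0.00016352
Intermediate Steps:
M = -4808 (M = -4800 - 8 = -4808)
v(u) = 3 - u/8
o(d) = -25/2 + 5*d (o(d) = -5*((3 - ⅛*4) - d) = -5*((3 - ½) - d) = -5*(5/2 - d) = -25/2 + 5*d)
1/(M + o(-259)) = 1/(-4808 + (-25/2 + 5*(-259))) = 1/(-4808 + (-25/2 - 1295)) = 1/(-4808 - 2615/2) = 1/(-12231/2) = -2/12231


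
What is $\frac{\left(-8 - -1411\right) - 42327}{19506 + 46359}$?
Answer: $- \frac{40924}{65865} \approx -0.62133$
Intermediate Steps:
$\frac{\left(-8 - -1411\right) - 42327}{19506 + 46359} = \frac{\left(-8 + 1411\right) - 42327}{65865} = \left(1403 - 42327\right) \frac{1}{65865} = \left(-40924\right) \frac{1}{65865} = - \frac{40924}{65865}$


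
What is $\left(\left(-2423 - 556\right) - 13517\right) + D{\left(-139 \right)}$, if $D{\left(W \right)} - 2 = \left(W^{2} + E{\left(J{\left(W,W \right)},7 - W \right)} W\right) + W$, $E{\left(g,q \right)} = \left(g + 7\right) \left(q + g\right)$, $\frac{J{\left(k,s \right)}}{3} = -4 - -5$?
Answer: $-204422$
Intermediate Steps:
$J{\left(k,s \right)} = 3$ ($J{\left(k,s \right)} = 3 \left(-4 - -5\right) = 3 \left(-4 + 5\right) = 3 \cdot 1 = 3$)
$E{\left(g,q \right)} = \left(7 + g\right) \left(g + q\right)$
$D{\left(W \right)} = 2 + W + W^{2} + W \left(100 - 10 W\right)$ ($D{\left(W \right)} = 2 + \left(\left(W^{2} + \left(3^{2} + 7 \cdot 3 + 7 \left(7 - W\right) + 3 \left(7 - W\right)\right) W\right) + W\right) = 2 + \left(\left(W^{2} + \left(9 + 21 - \left(-49 + 7 W\right) - \left(-21 + 3 W\right)\right) W\right) + W\right) = 2 + \left(\left(W^{2} + \left(100 - 10 W\right) W\right) + W\right) = 2 + \left(\left(W^{2} + W \left(100 - 10 W\right)\right) + W\right) = 2 + \left(W + W^{2} + W \left(100 - 10 W\right)\right) = 2 + W + W^{2} + W \left(100 - 10 W\right)$)
$\left(\left(-2423 - 556\right) - 13517\right) + D{\left(-139 \right)} = \left(\left(-2423 - 556\right) - 13517\right) + \left(2 - 9 \left(-139\right)^{2} + 101 \left(-139\right)\right) = \left(-2979 - 13517\right) - 187926 = -16496 - 187926 = -204422$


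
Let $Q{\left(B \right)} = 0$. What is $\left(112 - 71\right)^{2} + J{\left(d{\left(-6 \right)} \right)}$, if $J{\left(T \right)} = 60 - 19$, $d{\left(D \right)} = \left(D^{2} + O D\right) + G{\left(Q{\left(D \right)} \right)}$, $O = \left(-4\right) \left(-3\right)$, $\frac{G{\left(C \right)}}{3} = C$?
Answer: $1722$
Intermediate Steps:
$G{\left(C \right)} = 3 C$
$O = 12$
$d{\left(D \right)} = D^{2} + 12 D$ ($d{\left(D \right)} = \left(D^{2} + 12 D\right) + 3 \cdot 0 = \left(D^{2} + 12 D\right) + 0 = D^{2} + 12 D$)
$J{\left(T \right)} = 41$ ($J{\left(T \right)} = 60 - 19 = 41$)
$\left(112 - 71\right)^{2} + J{\left(d{\left(-6 \right)} \right)} = \left(112 - 71\right)^{2} + 41 = 41^{2} + 41 = 1681 + 41 = 1722$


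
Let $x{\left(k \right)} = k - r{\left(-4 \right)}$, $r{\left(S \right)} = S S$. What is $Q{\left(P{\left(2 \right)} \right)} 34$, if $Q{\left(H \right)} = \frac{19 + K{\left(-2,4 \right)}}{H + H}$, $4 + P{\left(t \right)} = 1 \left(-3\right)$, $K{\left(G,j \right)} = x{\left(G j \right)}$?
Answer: $\frac{85}{7} \approx 12.143$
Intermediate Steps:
$r{\left(S \right)} = S^{2}$
$x{\left(k \right)} = -16 + k$ ($x{\left(k \right)} = k - \left(-4\right)^{2} = k - 16 = -16 + k$)
$K{\left(G,j \right)} = -16 + G j$
$P{\left(t \right)} = -7$ ($P{\left(t \right)} = -4 + 1 \left(-3\right) = -4 - 3 = -7$)
$Q{\left(H \right)} = - \frac{5}{2 H}$ ($Q{\left(H \right)} = \frac{19 - 24}{H + H} = \frac{19 - 24}{2 H} = \left(19 - 24\right) \frac{1}{2 H} = - 5 \frac{1}{2 H} = - \frac{5}{2 H}$)
$Q{\left(P{\left(2 \right)} \right)} 34 = - \frac{5}{2 \left(-7\right)} 34 = \left(- \frac{5}{2}\right) \left(- \frac{1}{7}\right) 34 = \frac{5}{14} \cdot 34 = \frac{85}{7}$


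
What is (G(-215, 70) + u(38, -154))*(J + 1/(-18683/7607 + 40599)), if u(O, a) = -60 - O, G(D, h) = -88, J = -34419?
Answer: 988515938211519/154408955 ≈ 6.4019e+6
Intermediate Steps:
(G(-215, 70) + u(38, -154))*(J + 1/(-18683/7607 + 40599)) = (-88 + (-60 - 1*38))*(-34419 + 1/(-18683/7607 + 40599)) = (-88 + (-60 - 38))*(-34419 + 1/(-18683*1/7607 + 40599)) = (-88 - 98)*(-34419 + 1/(-18683/7607 + 40599)) = -186*(-34419 + 1/(308817910/7607)) = -186*(-34419 + 7607/308817910) = -186*(-10629203636683/308817910) = 988515938211519/154408955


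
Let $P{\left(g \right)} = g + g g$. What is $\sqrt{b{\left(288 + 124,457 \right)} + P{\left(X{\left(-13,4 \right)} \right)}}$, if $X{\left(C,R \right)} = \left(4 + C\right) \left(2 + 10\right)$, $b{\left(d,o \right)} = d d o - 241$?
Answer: $\sqrt{77584323} \approx 8808.2$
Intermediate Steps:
$b{\left(d,o \right)} = -241 + o d^{2}$ ($b{\left(d,o \right)} = d^{2} o - 241 = o d^{2} - 241 = -241 + o d^{2}$)
$X{\left(C,R \right)} = 48 + 12 C$ ($X{\left(C,R \right)} = \left(4 + C\right) 12 = 48 + 12 C$)
$P{\left(g \right)} = g + g^{2}$
$\sqrt{b{\left(288 + 124,457 \right)} + P{\left(X{\left(-13,4 \right)} \right)}} = \sqrt{\left(-241 + 457 \left(288 + 124\right)^{2}\right) + \left(48 + 12 \left(-13\right)\right) \left(1 + \left(48 + 12 \left(-13\right)\right)\right)} = \sqrt{\left(-241 + 457 \cdot 412^{2}\right) + \left(48 - 156\right) \left(1 + \left(48 - 156\right)\right)} = \sqrt{\left(-241 + 457 \cdot 169744\right) - 108 \left(1 - 108\right)} = \sqrt{\left(-241 + 77573008\right) - -11556} = \sqrt{77572767 + 11556} = \sqrt{77584323}$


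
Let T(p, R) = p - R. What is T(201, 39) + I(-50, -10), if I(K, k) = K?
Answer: 112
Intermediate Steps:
T(201, 39) + I(-50, -10) = (201 - 1*39) - 50 = (201 - 39) - 50 = 162 - 50 = 112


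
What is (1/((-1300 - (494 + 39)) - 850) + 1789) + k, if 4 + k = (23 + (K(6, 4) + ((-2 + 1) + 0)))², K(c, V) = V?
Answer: 6602862/2683 ≈ 2461.0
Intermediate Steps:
k = 672 (k = -4 + (23 + (4 + ((-2 + 1) + 0)))² = -4 + (23 + (4 + (-1 + 0)))² = -4 + (23 + (4 - 1))² = -4 + (23 + 3)² = -4 + 26² = -4 + 676 = 672)
(1/((-1300 - (494 + 39)) - 850) + 1789) + k = (1/((-1300 - (494 + 39)) - 850) + 1789) + 672 = (1/((-1300 - 1*533) - 850) + 1789) + 672 = (1/((-1300 - 533) - 850) + 1789) + 672 = (1/(-1833 - 850) + 1789) + 672 = (1/(-2683) + 1789) + 672 = (-1/2683 + 1789) + 672 = 4799886/2683 + 672 = 6602862/2683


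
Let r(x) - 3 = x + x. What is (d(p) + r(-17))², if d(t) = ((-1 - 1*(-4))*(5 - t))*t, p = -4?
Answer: 19321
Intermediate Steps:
r(x) = 3 + 2*x (r(x) = 3 + (x + x) = 3 + 2*x)
d(t) = t*(15 - 3*t) (d(t) = ((-1 + 4)*(5 - t))*t = (3*(5 - t))*t = (15 - 3*t)*t = t*(15 - 3*t))
(d(p) + r(-17))² = (3*(-4)*(5 - 1*(-4)) + (3 + 2*(-17)))² = (3*(-4)*(5 + 4) + (3 - 34))² = (3*(-4)*9 - 31)² = (-108 - 31)² = (-139)² = 19321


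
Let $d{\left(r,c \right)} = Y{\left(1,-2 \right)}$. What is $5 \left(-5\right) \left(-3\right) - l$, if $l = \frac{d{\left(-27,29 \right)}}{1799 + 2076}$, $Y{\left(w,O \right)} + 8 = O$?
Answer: $\frac{58127}{775} \approx 75.003$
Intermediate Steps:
$Y{\left(w,O \right)} = -8 + O$
$d{\left(r,c \right)} = -10$ ($d{\left(r,c \right)} = -8 - 2 = -10$)
$l = - \frac{2}{775}$ ($l = - \frac{10}{1799 + 2076} = - \frac{10}{3875} = \left(-10\right) \frac{1}{3875} = - \frac{2}{775} \approx -0.0025806$)
$5 \left(-5\right) \left(-3\right) - l = 5 \left(-5\right) \left(-3\right) - - \frac{2}{775} = \left(-25\right) \left(-3\right) + \frac{2}{775} = 75 + \frac{2}{775} = \frac{58127}{775}$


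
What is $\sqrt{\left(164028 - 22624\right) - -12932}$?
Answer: $4 \sqrt{9646} \approx 392.86$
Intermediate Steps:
$\sqrt{\left(164028 - 22624\right) - -12932} = \sqrt{141404 + 12932} = \sqrt{154336} = 4 \sqrt{9646}$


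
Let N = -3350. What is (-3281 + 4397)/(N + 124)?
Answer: -558/1613 ≈ -0.34594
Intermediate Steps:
(-3281 + 4397)/(N + 124) = (-3281 + 4397)/(-3350 + 124) = 1116/(-3226) = 1116*(-1/3226) = -558/1613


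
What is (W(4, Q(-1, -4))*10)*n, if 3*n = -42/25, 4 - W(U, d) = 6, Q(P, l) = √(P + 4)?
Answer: 56/5 ≈ 11.200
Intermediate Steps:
Q(P, l) = √(4 + P)
W(U, d) = -2 (W(U, d) = 4 - 1*6 = 4 - 6 = -2)
n = -14/25 (n = (-42/25)/3 = (-42*1/25)/3 = (⅓)*(-42/25) = -14/25 ≈ -0.56000)
(W(4, Q(-1, -4))*10)*n = -2*10*(-14/25) = -20*(-14/25) = 56/5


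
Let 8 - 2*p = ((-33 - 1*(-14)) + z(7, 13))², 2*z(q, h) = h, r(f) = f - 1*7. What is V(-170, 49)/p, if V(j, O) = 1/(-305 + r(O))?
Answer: 8/155959 ≈ 5.1296e-5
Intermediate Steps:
r(f) = -7 + f (r(f) = f - 7 = -7 + f)
z(q, h) = h/2
V(j, O) = 1/(-312 + O) (V(j, O) = 1/(-305 + (-7 + O)) = 1/(-312 + O))
p = -593/8 (p = 4 - ((-33 - 1*(-14)) + (½)*13)²/2 = 4 - ((-33 + 14) + 13/2)²/2 = 4 - (-19 + 13/2)²/2 = 4 - (-25/2)²/2 = 4 - ½*625/4 = 4 - 625/8 = -593/8 ≈ -74.125)
V(-170, 49)/p = 1/((-312 + 49)*(-593/8)) = -8/593/(-263) = -1/263*(-8/593) = 8/155959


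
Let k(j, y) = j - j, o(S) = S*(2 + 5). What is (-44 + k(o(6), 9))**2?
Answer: 1936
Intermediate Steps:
o(S) = 7*S (o(S) = S*7 = 7*S)
k(j, y) = 0
(-44 + k(o(6), 9))**2 = (-44 + 0)**2 = (-44)**2 = 1936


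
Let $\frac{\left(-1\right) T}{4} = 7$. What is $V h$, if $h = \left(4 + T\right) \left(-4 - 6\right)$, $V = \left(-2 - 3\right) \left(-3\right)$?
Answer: $3600$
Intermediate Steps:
$T = -28$ ($T = \left(-4\right) 7 = -28$)
$V = 15$ ($V = \left(-2 - 3\right) \left(-3\right) = \left(-5\right) \left(-3\right) = 15$)
$h = 240$ ($h = \left(4 - 28\right) \left(-4 - 6\right) = \left(-24\right) \left(-10\right) = 240$)
$V h = 15 \cdot 240 = 3600$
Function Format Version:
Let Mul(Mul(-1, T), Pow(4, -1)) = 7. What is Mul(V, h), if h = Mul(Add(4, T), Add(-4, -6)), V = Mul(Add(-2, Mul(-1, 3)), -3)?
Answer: 3600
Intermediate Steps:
T = -28 (T = Mul(-4, 7) = -28)
V = 15 (V = Mul(Add(-2, -3), -3) = Mul(-5, -3) = 15)
h = 240 (h = Mul(Add(4, -28), Add(-4, -6)) = Mul(-24, -10) = 240)
Mul(V, h) = Mul(15, 240) = 3600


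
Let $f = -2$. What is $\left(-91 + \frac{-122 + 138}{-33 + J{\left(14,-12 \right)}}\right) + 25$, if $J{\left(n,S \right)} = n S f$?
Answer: $- \frac{19982}{303} \approx -65.947$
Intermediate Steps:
$J{\left(n,S \right)} = - 2 S n$ ($J{\left(n,S \right)} = n S \left(-2\right) = S n \left(-2\right) = - 2 S n$)
$\left(-91 + \frac{-122 + 138}{-33 + J{\left(14,-12 \right)}}\right) + 25 = \left(-91 + \frac{-122 + 138}{-33 - \left(-24\right) 14}\right) + 25 = \left(-91 + \frac{16}{-33 + 336}\right) + 25 = \left(-91 + \frac{16}{303}\right) + 25 = - \frac{27557}{303} + 25 = - \frac{19982}{303}$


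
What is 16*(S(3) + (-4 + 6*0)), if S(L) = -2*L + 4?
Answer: -96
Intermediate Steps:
S(L) = 4 - 2*L
16*(S(3) + (-4 + 6*0)) = 16*((4 - 2*3) + (-4 + 6*0)) = 16*((4 - 6) + (-4 + 0)) = 16*(-2 - 4) = 16*(-6) = -96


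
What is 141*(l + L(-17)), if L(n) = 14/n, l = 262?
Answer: 626040/17 ≈ 36826.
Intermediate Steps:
141*(l + L(-17)) = 141*(262 + 14/(-17)) = 141*(262 + 14*(-1/17)) = 141*(262 - 14/17) = 141*(4440/17) = 626040/17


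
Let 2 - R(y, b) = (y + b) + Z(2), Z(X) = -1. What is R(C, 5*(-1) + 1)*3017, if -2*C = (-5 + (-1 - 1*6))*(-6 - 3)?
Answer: 184037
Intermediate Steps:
C = -54 (C = -(-5 + (-1 - 1*6))*(-6 - 3)/2 = -(-5 + (-1 - 6))*(-9)/2 = -(-5 - 7)*(-9)/2 = -(-6)*(-9) = -1/2*108 = -54)
R(y, b) = 3 - b - y (R(y, b) = 2 - ((y + b) - 1) = 2 - ((b + y) - 1) = 2 - (-1 + b + y) = 2 + (1 - b - y) = 3 - b - y)
R(C, 5*(-1) + 1)*3017 = (3 - (5*(-1) + 1) - 1*(-54))*3017 = (3 - (-5 + 1) + 54)*3017 = (3 - 1*(-4) + 54)*3017 = (3 + 4 + 54)*3017 = 61*3017 = 184037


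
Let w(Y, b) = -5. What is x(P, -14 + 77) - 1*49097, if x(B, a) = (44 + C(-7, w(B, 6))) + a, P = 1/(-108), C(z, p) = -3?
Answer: -48993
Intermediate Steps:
P = -1/108 ≈ -0.0092593
x(B, a) = 41 + a (x(B, a) = (44 - 3) + a = 41 + a)
x(P, -14 + 77) - 1*49097 = (41 + (-14 + 77)) - 1*49097 = (41 + 63) - 49097 = 104 - 49097 = -48993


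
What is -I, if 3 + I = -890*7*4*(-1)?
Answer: -24917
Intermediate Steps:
I = 24917 (I = -3 - 890*7*4*(-1) = -3 - 24920*(-1) = -3 - 890*(-28) = -3 + 24920 = 24917)
-I = -1*24917 = -24917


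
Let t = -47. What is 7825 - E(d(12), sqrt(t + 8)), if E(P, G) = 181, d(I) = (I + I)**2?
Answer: 7644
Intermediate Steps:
d(I) = 4*I**2 (d(I) = (2*I)**2 = 4*I**2)
7825 - E(d(12), sqrt(t + 8)) = 7825 - 1*181 = 7825 - 181 = 7644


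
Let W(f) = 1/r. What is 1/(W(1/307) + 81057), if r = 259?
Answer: 259/20993764 ≈ 1.2337e-5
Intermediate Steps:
W(f) = 1/259
1/(W(1/307) + 81057) = 1/(1/259 + 81057) = 1/(20993764/259) = 259/20993764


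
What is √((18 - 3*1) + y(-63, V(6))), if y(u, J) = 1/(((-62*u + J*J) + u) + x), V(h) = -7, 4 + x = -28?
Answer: √55874465/1930 ≈ 3.8730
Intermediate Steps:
x = -32 (x = -4 - 28 = -32)
y(u, J) = 1/(-32 + J² - 61*u) (y(u, J) = 1/(((-62*u + J*J) + u) - 32) = 1/(((-62*u + J²) + u) - 32) = 1/(((J² - 62*u) + u) - 32) = 1/((J² - 61*u) - 32) = 1/(-32 + J² - 61*u))
√((18 - 3*1) + y(-63, V(6))) = √((18 - 3*1) - 1/(32 - 1*(-7)² + 61*(-63))) = √((18 - 3) - 1/(32 - 1*49 - 3843)) = √(15 - 1/(32 - 49 - 3843)) = √(15 - 1/(-3860)) = √(15 - 1*(-1/3860)) = √(15 + 1/3860) = √(57901/3860) = √55874465/1930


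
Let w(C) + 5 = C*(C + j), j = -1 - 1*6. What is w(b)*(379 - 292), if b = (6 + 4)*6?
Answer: 276225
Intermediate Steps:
j = -7 (j = -1 - 6 = -7)
b = 60 (b = 10*6 = 60)
w(C) = -5 + C*(-7 + C) (w(C) = -5 + C*(C - 7) = -5 + C*(-7 + C))
w(b)*(379 - 292) = (-5 + 60² - 7*60)*(379 - 292) = (-5 + 3600 - 420)*87 = 3175*87 = 276225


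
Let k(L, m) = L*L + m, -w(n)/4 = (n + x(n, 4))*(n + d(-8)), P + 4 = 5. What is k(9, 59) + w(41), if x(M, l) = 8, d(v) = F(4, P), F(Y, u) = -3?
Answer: -7308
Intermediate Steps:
P = 1 (P = -4 + 5 = 1)
d(v) = -3
w(n) = -4*(-3 + n)*(8 + n) (w(n) = -4*(n + 8)*(n - 3) = -4*(8 + n)*(-3 + n) = -4*(-3 + n)*(8 + n))
k(L, m) = m + L² (k(L, m) = L² + m = m + L²)
k(9, 59) + w(41) = (59 + 9²) + (96 - 20*41 - 4*41²) = (59 + 81) + (96 - 820 - 4*1681) = 140 + (96 - 820 - 6724) = 140 - 7448 = -7308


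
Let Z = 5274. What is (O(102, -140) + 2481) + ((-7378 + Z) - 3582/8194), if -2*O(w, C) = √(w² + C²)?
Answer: 1542778/4097 - √7501 ≈ 289.95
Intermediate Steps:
O(w, C) = -√(C² + w²)/2 (O(w, C) = -√(w² + C²)/2 = -√(C² + w²)/2)
(O(102, -140) + 2481) + ((-7378 + Z) - 3582/8194) = (-√((-140)² + 102²)/2 + 2481) + ((-7378 + 5274) - 3582/8194) = (-√(19600 + 10404)/2 + 2481) + (-2104 - 3582*1/8194) = (-√7501 + 2481) + (-2104 - 1791/4097) = (-√7501 + 2481) - 8621879/4097 = (2481 - √7501) - 8621879/4097 = 1542778/4097 - √7501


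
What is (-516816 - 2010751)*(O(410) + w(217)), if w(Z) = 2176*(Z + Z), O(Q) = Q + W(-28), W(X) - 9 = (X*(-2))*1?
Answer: -2388194428053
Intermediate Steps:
W(X) = 9 - 2*X (W(X) = 9 + (X*(-2))*1 = 9 - 2*X*1 = 9 - 2*X)
O(Q) = 65 + Q (O(Q) = Q + (9 - 2*(-28)) = Q + (9 + 56) = Q + 65 = 65 + Q)
w(Z) = 4352*Z (w(Z) = 2176*(2*Z) = 4352*Z)
(-516816 - 2010751)*(O(410) + w(217)) = (-516816 - 2010751)*((65 + 410) + 4352*217) = -2527567*(475 + 944384) = -2527567*944859 = -2388194428053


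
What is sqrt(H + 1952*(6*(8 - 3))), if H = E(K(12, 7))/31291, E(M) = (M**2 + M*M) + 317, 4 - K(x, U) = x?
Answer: sqrt(57337672363855)/31291 ≈ 241.99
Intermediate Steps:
K(x, U) = 4 - x
E(M) = 317 + 2*M**2 (E(M) = (M**2 + M**2) + 317 = 2*M**2 + 317 = 317 + 2*M**2)
H = 445/31291 (H = (317 + 2*(4 - 1*12)**2)/31291 = (317 + 2*(4 - 12)**2)*(1/31291) = (317 + 2*(-8)**2)*(1/31291) = (317 + 2*64)*(1/31291) = (317 + 128)*(1/31291) = 445*(1/31291) = 445/31291 ≈ 0.014221)
sqrt(H + 1952*(6*(8 - 3))) = sqrt(445/31291 + 1952*(6*(8 - 3))) = sqrt(445/31291 + 1952*(6*5)) = sqrt(445/31291 + 1952*30) = sqrt(445/31291 + 58560) = sqrt(1832401405/31291) = sqrt(57337672363855)/31291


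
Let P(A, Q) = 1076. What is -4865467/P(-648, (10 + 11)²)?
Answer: -4865467/1076 ≈ -4521.8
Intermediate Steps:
-4865467/P(-648, (10 + 11)²) = -4865467/1076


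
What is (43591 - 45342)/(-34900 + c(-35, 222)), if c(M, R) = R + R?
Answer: 1751/34456 ≈ 0.050818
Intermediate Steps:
c(M, R) = 2*R
(43591 - 45342)/(-34900 + c(-35, 222)) = (43591 - 45342)/(-34900 + 2*222) = -1751/(-34900 + 444) = -1751/(-34456) = -1751*(-1/34456) = 1751/34456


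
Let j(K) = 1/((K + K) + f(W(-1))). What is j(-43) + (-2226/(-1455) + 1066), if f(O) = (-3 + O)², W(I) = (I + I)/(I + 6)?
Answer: 963524347/902585 ≈ 1067.5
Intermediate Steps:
W(I) = 2*I/(6 + I) (W(I) = (2*I)/(6 + I) = 2*I/(6 + I))
j(K) = 1/(289/25 + 2*K) (j(K) = 1/((K + K) + (-3 + 2*(-1)/(6 - 1))²) = 1/(2*K + (-3 + 2*(-1)/5)²) = 1/(2*K + (-3 + 2*(-1)*(⅕))²) = 1/(2*K + (-3 - ⅖)²) = 1/(2*K + (-17/5)²) = 1/(2*K + 289/25) = 1/(289/25 + 2*K))
j(-43) + (-2226/(-1455) + 1066) = 25/(289 + 50*(-43)) + (-2226/(-1455) + 1066) = 25/(289 - 2150) + (-2226*(-1/1455) + 1066) = 25/(-1861) + (742/485 + 1066) = 25*(-1/1861) + 517752/485 = -25/1861 + 517752/485 = 963524347/902585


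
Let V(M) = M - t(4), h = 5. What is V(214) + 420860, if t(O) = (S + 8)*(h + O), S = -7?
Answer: 421065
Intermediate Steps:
t(O) = 5 + O (t(O) = (-7 + 8)*(5 + O) = 1*(5 + O) = 5 + O)
V(M) = -9 + M (V(M) = M - (5 + 4) = M - 1*9 = M - 9 = -9 + M)
V(214) + 420860 = (-9 + 214) + 420860 = 205 + 420860 = 421065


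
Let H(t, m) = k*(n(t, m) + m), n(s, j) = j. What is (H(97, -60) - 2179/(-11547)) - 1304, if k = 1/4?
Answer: -15401519/11547 ≈ -1333.8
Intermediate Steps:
k = 1/4 ≈ 0.25000
H(t, m) = m/2 (H(t, m) = (m + m)/4 = (2*m)/4 = m/2)
(H(97, -60) - 2179/(-11547)) - 1304 = ((1/2)*(-60) - 2179/(-11547)) - 1304 = (-30 - 2179*(-1/11547)) - 1304 = (-30 + 2179/11547) - 1304 = -344231/11547 - 1304 = -15401519/11547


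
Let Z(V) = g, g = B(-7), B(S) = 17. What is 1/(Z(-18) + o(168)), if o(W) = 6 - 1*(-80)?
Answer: 1/103 ≈ 0.0097087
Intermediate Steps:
g = 17
Z(V) = 17
o(W) = 86 (o(W) = 6 + 80 = 86)
1/(Z(-18) + o(168)) = 1/(17 + 86) = 1/103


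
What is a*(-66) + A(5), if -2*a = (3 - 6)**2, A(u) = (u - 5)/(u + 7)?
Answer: 297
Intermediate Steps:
A(u) = (-5 + u)/(7 + u)
a = -9/2 (a = -(3 - 6)**2/2 = -1/2*(-3)**2 = -1/2*9 = -9/2 ≈ -4.5000)
a*(-66) + A(5) = -9/2*(-66) + (-5 + 5)/(7 + 5) = 297 + 0/12 = 297 + (1/12)*0 = 297 + 0 = 297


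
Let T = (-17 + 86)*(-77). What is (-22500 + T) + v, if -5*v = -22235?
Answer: -23366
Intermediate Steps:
T = -5313 (T = 69*(-77) = -5313)
v = 4447 (v = -⅕*(-22235) = 4447)
(-22500 + T) + v = (-22500 - 5313) + 4447 = -27813 + 4447 = -23366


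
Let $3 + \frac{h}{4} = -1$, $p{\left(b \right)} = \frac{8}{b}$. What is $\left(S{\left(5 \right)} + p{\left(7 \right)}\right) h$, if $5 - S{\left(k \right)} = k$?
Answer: $- \frac{128}{7} \approx -18.286$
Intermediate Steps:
$h = -16$ ($h = -12 + 4 \left(-1\right) = -12 - 4 = -16$)
$S{\left(k \right)} = 5 - k$
$\left(S{\left(5 \right)} + p{\left(7 \right)}\right) h = \left(\left(5 - 5\right) + \frac{8}{7}\right) \left(-16\right) = \left(\left(5 - 5\right) + 8 \cdot \frac{1}{7}\right) \left(-16\right) = \left(0 + \frac{8}{7}\right) \left(-16\right) = \frac{8}{7} \left(-16\right) = - \frac{128}{7}$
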